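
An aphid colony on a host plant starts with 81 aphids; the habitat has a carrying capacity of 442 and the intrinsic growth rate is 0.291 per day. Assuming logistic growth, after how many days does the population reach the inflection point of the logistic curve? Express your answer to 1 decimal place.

5.1 days

Logistic growth is fastest at N = K/2 = 221.
A = (K − N₀)/N₀ = 4.4568. Set K/(1 + A·e^(−rt)) = K/2 → A·e^(−rt) = 1.
e^(−0.291t) = 1/4.4568 = 0.224377, so t = ln(4.4568)/0.291 = 1.4944/0.291 = 5.1355.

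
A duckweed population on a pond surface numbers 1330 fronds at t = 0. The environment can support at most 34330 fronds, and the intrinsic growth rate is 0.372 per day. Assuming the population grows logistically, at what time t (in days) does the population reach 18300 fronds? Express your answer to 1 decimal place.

A = (K − N₀)/N₀ = (34330 − 1330)/1330 = 24.812.
Solve 34330/(1 + 24.812·e^(−0.372t)) = 18300: 1 + 24.812·e^(−0.372t) = 1.876, so e^(−0.372t) = 0.0353037.
−0.372·t = ln(0.0353037) = -3.3438, so t = 3.3438/0.372 = 8.9886.

9.0 days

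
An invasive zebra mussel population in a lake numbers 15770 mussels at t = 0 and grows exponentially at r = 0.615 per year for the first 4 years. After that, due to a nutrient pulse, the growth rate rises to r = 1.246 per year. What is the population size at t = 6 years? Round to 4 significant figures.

Phase 1: N(4) = 15770·e^(0.615×4) = 15770·e^2.46 = 184585.
Phase 2 runs for 6 − 4 = 2 years at r = 1.246.
N(6) = 184585·e^(1.246×2) = 184585·e^2.492 = 2.230786×10^6.

2231000 mussels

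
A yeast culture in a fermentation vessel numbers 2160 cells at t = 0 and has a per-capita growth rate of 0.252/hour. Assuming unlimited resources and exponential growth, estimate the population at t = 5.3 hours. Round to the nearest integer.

8213 cells

N(t) = N₀·e^(rt) = 2160 × e^(0.252×5.3) = 2160 × e^1.336.
e^1.336 ≈ 3.8023, so N ≈ 2160 × 3.8023 = 8212.92.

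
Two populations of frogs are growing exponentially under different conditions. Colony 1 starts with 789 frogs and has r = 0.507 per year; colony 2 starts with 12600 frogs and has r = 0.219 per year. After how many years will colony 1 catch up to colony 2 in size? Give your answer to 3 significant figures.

Set 789·e^(0.507t) = 12600·e^(0.219t).
e^((0.507 − 0.219)t) = 12600/789 → e^(0.288·t) = 15.97.
0.288·t = ln(15.97) = 2.7707, so t = 2.7707/0.288 = 9.6204.

9.62 years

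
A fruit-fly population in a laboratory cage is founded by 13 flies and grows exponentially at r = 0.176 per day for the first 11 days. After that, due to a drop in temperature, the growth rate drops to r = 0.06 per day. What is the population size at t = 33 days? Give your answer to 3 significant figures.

Phase 1: N(11) = 13·e^(0.176×11) = 13·e^1.936 = 90.1026.
Phase 2 runs for 33 − 11 = 22 days at r = 0.06.
N(33) = 90.1026·e^(0.06×22) = 90.1026·e^1.32 = 337.292.

337 flies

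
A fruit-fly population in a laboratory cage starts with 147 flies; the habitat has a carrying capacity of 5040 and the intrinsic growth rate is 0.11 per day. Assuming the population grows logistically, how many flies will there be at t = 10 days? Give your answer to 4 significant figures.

A = (K − N₀)/N₀ = (5040 − 147)/147 = 33.286.
N(t) = K/(1 + A·e^(−rt)) = 5040/(1 + 33.286×e^(−0.11×10)).
e^(−1.1) = 0.33287; denominator = 1 + 33.286×0.33287 = 12.08.
N = 5040/12.08 = 417.224.

417.2 flies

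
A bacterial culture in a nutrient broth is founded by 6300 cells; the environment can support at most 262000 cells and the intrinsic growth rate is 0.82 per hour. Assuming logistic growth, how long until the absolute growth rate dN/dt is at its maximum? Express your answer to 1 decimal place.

Logistic growth is fastest at N = K/2 = 131000.
A = (K − N₀)/N₀ = 40.587. Set K/(1 + A·e^(−rt)) = K/2 → A·e^(−rt) = 1.
e^(−0.82t) = 1/40.587 = 0.0246382, so t = ln(40.587)/0.82 = 3.7035/0.82 = 4.5164.

4.5 hours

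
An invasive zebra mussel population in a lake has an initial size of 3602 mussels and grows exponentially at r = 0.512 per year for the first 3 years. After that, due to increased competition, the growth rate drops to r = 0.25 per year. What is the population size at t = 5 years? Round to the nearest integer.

Phase 1: N(3) = 3602·e^(0.512×3) = 3602·e^1.536 = 16734.8.
Phase 2 runs for 5 − 3 = 2 years at r = 0.25.
N(5) = 16734.8·e^(0.25×2) = 16734.8·e^0.5 = 27591.

27591 mussels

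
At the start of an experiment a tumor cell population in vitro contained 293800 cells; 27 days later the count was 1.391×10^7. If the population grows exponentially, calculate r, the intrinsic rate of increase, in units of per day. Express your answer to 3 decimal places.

0.143 per day

From N(t) = N₀·e^(rt): e^(r·27) = 1.391×10^7/293800 = 47.345.
r·27 = ln(47.345) = 3.8575, so r = 3.8575/27 = 0.14287.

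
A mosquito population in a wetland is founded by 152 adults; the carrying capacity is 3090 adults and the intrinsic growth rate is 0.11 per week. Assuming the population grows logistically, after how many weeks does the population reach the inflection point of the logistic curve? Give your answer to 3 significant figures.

Logistic growth is fastest at N = K/2 = 1545.
A = (K − N₀)/N₀ = 19.329. Set K/(1 + A·e^(−rt)) = K/2 → A·e^(−rt) = 1.
e^(−0.11t) = 1/19.329 = 0.0517359, so t = ln(19.329)/0.11 = 2.9616/0.11 = 26.924.

26.9 weeks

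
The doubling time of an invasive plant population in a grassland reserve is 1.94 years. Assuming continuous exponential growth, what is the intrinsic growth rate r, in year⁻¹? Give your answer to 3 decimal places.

r = ln(2)/t_d = 0.6931/1.94 = 0.35729.

0.357 per year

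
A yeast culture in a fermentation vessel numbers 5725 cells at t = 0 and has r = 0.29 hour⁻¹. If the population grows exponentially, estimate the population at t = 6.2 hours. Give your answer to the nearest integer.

34565 cells

N(t) = N₀·e^(rt) = 5725 × e^(0.29×6.2) = 5725 × e^1.798.
e^1.798 ≈ 6.0376, so N ≈ 5725 × 6.0376 = 34565.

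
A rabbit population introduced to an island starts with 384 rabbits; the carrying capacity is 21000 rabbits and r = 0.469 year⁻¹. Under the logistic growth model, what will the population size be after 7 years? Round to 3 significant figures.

6970 rabbits

A = (K − N₀)/N₀ = (21000 − 384)/384 = 53.688.
N(t) = K/(1 + A·e^(−rt)) = 21000/(1 + 53.688×e^(−0.469×7)).
e^(−3.283) = 0.037516; denominator = 1 + 53.688×0.037516 = 3.0141.
N = 21000/3.0141 = 6967.22.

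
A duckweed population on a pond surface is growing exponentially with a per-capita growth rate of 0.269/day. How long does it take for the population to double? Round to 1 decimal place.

2.6 days

Doubling time t_d = ln(2)/r = 0.6931/0.269 = 2.5768.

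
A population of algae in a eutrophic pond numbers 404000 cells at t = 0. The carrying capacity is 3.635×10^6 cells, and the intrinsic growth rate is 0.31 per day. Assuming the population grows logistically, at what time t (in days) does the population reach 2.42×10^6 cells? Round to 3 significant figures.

A = (K − N₀)/N₀ = (3.635×10^6 − 404000)/404000 = 7.9975.
Solve 3.635×10^6/(1 + 7.9975·e^(−0.31t)) = 2.42×10^6: 1 + 7.9975·e^(−0.31t) = 1.5021, so e^(−0.31t) = 0.0627777.
−0.31·t = ln(0.0627777) = -2.7682, so t = 2.7682/0.31 = 8.9295.

8.93 days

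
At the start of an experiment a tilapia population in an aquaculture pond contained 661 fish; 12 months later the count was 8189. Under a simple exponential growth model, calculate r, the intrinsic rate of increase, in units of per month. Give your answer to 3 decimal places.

0.210 per month

From N(t) = N₀·e^(rt): e^(r·12) = 8189/661 = 12.389.
r·12 = ln(12.389) = 2.5168, so r = 2.5168/12 = 0.20973.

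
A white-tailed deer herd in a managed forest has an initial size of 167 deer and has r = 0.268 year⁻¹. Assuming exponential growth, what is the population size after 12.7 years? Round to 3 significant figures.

N(t) = N₀·e^(rt) = 167 × e^(0.268×12.7) = 167 × e^3.404.
e^3.404 ≈ 30.072, so N ≈ 167 × 30.072 = 5022.05.

5020 deer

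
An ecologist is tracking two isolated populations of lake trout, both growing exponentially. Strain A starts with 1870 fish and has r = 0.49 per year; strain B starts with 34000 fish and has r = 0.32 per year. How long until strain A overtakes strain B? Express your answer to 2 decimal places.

17.06 years

Set 1870·e^(0.49t) = 34000·e^(0.32t).
e^((0.49 − 0.32)t) = 34000/1870 → e^(0.17·t) = 18.182.
0.17·t = ln(18.182) = 2.9004, so t = 2.9004/0.17 = 17.061.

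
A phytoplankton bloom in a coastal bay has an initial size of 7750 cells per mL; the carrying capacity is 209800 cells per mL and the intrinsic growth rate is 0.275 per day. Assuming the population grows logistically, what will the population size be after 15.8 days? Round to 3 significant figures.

157000 cells per mL

A = (K − N₀)/N₀ = (209800 − 7750)/7750 = 26.071.
N(t) = K/(1 + A·e^(−rt)) = 209800/(1 + 26.071×e^(−0.275×15.8)).
e^(−4.345) = 0.012972; denominator = 1 + 26.071×0.012972 = 1.3382.
N = 209800/1.3382 = 156780.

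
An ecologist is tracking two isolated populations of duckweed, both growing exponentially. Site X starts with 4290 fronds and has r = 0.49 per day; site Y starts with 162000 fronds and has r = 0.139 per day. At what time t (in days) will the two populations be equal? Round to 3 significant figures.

Set 4290·e^(0.49t) = 162000·e^(0.139t).
e^((0.49 − 0.139)t) = 162000/4290 → e^(0.351·t) = 37.762.
0.351·t = ln(37.762) = 3.6313, so t = 3.6313/0.351 = 10.346.

10.3 days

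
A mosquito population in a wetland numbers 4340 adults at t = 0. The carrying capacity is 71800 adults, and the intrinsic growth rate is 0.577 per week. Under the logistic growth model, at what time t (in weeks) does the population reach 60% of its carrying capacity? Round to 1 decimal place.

A = (K − N₀)/N₀ = (71800 − 4340)/4340 = 15.544.
Solve 71800/(1 + 15.544·e^(−0.577t)) = 43080: 1 + 15.544·e^(−0.577t) = 1.6667, so e^(−0.577t) = 0.0428896.
−0.577·t = ln(0.0428896) = -3.1491, so t = 3.1491/0.577 = 5.4578.

5.5 weeks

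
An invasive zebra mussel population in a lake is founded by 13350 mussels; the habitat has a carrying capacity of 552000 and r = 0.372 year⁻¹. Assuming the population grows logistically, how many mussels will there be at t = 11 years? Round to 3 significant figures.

A = (K − N₀)/N₀ = (552000 − 13350)/13350 = 40.348.
N(t) = K/(1 + A·e^(−rt)) = 552000/(1 + 40.348×e^(−0.372×11)).
e^(−4.092) = 0.016706; denominator = 1 + 40.348×0.016706 = 1.6741.
N = 552000/1.6741 = 329739.

330000 mussels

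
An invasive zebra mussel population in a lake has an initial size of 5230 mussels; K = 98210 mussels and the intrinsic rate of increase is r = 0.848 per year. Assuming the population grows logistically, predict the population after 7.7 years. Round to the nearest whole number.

A = (K − N₀)/N₀ = (98210 − 5230)/5230 = 17.778.
N(t) = K/(1 + A·e^(−rt)) = 98210/(1 + 17.778×e^(−0.848×7.7)).
e^(−6.53) = 0.0014596; denominator = 1 + 17.778×0.0014596 = 1.0259.
N = 98210/1.0259 = 95726.

95726 mussels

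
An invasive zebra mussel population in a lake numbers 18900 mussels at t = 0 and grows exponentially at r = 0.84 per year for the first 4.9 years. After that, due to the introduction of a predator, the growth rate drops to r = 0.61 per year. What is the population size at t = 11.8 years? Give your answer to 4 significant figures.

77980000 mussels

Phase 1: N(4.9) = 18900·e^(0.84×4.9) = 18900·e^4.116 = 1.158825×10^6.
Phase 2 runs for 11.8 − 4.9 = 6.9 years at r = 0.61.
N(11.8) = 1.158825×10^6·e^(0.61×6.9) = 1.158825×10^6·e^4.209 = 7.797643×10^7.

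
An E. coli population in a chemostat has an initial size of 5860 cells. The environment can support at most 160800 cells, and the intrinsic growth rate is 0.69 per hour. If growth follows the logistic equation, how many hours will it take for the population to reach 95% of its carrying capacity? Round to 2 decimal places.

9.01 hours

A = (K − N₀)/N₀ = (160800 − 5860)/5860 = 26.44.
Solve 160800/(1 + 26.44·e^(−0.69t)) = 152760: 1 + 26.44·e^(−0.69t) = 1.0526, so e^(−0.69t) = 0.00199058.
−0.69·t = ln(0.00199058) = -6.2193, so t = 6.2193/0.69 = 9.0135.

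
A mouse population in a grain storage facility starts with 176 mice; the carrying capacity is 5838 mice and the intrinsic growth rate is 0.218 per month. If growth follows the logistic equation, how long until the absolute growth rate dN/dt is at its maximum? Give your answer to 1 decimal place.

Logistic growth is fastest at N = K/2 = 2919.
A = (K − N₀)/N₀ = 32.17. Set K/(1 + A·e^(−rt)) = K/2 → A·e^(−rt) = 1.
e^(−0.218t) = 1/32.17 = 0.0310844, so t = ln(32.17)/0.218 = 3.471/0.218 = 15.922.

15.9 months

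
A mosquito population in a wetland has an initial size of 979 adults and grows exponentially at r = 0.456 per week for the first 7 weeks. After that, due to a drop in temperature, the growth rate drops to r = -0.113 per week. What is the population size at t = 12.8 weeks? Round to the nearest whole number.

Phase 1: N(7) = 979·e^(0.456×7) = 979·e^3.192 = 23826.
Phase 2 runs for 12.8 − 7 = 5.8 weeks at r = -0.113.
N(12.8) = 23826·e^(-0.113×5.8) = 23826·e^-0.6554 = 12371.3.

12371 adults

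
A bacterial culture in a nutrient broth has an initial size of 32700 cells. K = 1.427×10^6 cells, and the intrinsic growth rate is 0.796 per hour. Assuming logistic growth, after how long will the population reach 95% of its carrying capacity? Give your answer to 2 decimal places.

A = (K − N₀)/N₀ = (1.427×10^6 − 32700)/32700 = 42.639.
Solve 1.427×10^6/(1 + 42.639·e^(−0.796t)) = 1.35565×10^6: 1 + 42.639·e^(−0.796t) = 1.0526, so e^(−0.796t) = 0.00123435.
−0.796·t = ln(0.00123435) = -6.6972, so t = 6.6972/0.796 = 8.4136.

8.41 hours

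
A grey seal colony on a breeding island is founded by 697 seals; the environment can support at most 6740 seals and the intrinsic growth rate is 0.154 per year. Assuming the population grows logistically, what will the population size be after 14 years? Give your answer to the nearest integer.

3363 seals

A = (K − N₀)/N₀ = (6740 − 697)/697 = 8.67.
N(t) = K/(1 + A·e^(−rt)) = 6740/(1 + 8.67×e^(−0.154×14)).
e^(−2.156) = 0.11579; denominator = 1 + 8.67×0.11579 = 2.0039.
N = 6740/2.0039 = 3363.48.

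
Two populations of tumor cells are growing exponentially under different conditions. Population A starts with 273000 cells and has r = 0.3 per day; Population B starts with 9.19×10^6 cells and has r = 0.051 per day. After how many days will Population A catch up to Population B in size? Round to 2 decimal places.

Set 273000·e^(0.3t) = 9.19×10^6·e^(0.051t).
e^((0.3 − 0.051)t) = 9.19×10^6/273000 → e^(0.249·t) = 33.663.
0.249·t = ln(33.663) = 3.5164, so t = 3.5164/0.249 = 14.122.

14.12 days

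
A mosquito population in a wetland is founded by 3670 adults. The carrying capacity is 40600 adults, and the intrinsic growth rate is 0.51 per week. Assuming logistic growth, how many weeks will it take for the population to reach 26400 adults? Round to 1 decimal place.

5.7 weeks

A = (K − N₀)/N₀ = (40600 − 3670)/3670 = 10.063.
Solve 40600/(1 + 10.063·e^(−0.51t)) = 26400: 1 + 10.063·e^(−0.51t) = 1.5379, so e^(−0.51t) = 0.0534529.
−0.51·t = ln(0.0534529) = -2.929, so t = 2.929/0.51 = 5.743.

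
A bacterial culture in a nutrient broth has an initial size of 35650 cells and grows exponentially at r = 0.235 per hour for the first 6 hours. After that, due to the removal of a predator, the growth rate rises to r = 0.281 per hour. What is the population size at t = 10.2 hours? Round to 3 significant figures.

Phase 1: N(6) = 35650·e^(0.235×6) = 35650·e^1.41 = 146021.
Phase 2 runs for 10.2 − 6 = 4.2 hours at r = 0.281.
N(10.2) = 146021·e^(0.281×4.2) = 146021·e^1.18 = 475301.

475000 cells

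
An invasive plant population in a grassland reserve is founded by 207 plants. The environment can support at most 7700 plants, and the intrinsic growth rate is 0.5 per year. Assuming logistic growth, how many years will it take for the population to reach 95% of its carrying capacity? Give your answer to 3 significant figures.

A = (K − N₀)/N₀ = (7700 − 207)/207 = 36.198.
Solve 7700/(1 + 36.198·e^(−0.5t)) = 7315: 1 + 36.198·e^(−0.5t) = 1.0526, so e^(−0.5t) = 0.00145399.
−0.5·t = ln(0.00145399) = -6.5334, so t = 6.5334/0.5 = 13.067.

13.1 years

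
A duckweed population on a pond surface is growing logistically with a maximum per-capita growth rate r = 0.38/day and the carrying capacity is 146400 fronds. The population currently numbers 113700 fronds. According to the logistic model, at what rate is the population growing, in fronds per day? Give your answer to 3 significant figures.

9650 fronds per day

dN/dt = rN(1 − N/K) = 0.38 × 113700 × (1 − 113700/146400).
1 − 113700/146400 = 0.22336; dN/dt = 0.38 × 113700 × 0.22336 = 9650.5.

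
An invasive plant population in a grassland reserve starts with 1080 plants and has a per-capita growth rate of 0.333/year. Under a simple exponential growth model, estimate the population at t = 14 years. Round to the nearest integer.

N(t) = N₀·e^(rt) = 1080 × e^(0.333×14) = 1080 × e^4.662.
e^4.662 ≈ 105.85, so N ≈ 1080 × 105.85 = 114315.

114315 plants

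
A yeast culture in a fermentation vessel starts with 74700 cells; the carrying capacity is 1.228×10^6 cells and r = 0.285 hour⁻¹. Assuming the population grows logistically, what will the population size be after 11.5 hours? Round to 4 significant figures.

776000 cells

A = (K − N₀)/N₀ = (1.228×10^6 − 74700)/74700 = 15.439.
N(t) = K/(1 + A·e^(−rt)) = 1.228×10^6/(1 + 15.439×e^(−0.285×11.5)).
e^(−3.277) = 0.037722; denominator = 1 + 15.439×0.037722 = 1.5824.
N = 1.228×10^6/1.5824 = 776036.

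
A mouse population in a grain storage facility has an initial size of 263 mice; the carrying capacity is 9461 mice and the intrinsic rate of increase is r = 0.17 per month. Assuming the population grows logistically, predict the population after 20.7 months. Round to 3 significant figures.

A = (K − N₀)/N₀ = (9461 − 263)/263 = 34.973.
N(t) = K/(1 + A·e^(−rt)) = 9461/(1 + 34.973×e^(−0.17×20.7)).
e^(−3.519) = 0.029629; denominator = 1 + 34.973×0.029629 = 2.0362.
N = 9461/2.0362 = 4646.34.

4650 mice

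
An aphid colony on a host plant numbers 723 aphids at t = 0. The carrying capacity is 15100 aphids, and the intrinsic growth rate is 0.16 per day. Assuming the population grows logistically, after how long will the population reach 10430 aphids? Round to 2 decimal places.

A = (K − N₀)/N₀ = (15100 − 723)/723 = 19.885.
Solve 15100/(1 + 19.885·e^(−0.16t)) = 10430: 1 + 19.885·e^(−0.16t) = 1.4477, so e^(−0.16t) = 0.0225166.
−0.16·t = ln(0.0225166) = -3.7935, so t = 3.7935/0.16 = 23.709.

23.71 days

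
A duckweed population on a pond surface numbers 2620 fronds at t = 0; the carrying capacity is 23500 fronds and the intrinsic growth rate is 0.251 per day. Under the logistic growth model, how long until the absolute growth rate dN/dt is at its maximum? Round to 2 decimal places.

8.27 days

Logistic growth is fastest at N = K/2 = 11750.
A = (K − N₀)/N₀ = 7.9695. Set K/(1 + A·e^(−rt)) = K/2 → A·e^(−rt) = 1.
e^(−0.251t) = 1/7.9695 = 0.125479, so t = ln(7.9695)/0.251 = 2.0756/0.251 = 8.2694.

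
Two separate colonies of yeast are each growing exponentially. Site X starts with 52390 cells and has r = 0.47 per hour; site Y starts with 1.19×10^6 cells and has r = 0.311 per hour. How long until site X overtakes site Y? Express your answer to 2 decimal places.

Set 52390·e^(0.47t) = 1.19×10^6·e^(0.311t).
e^((0.47 − 0.311)t) = 1.19×10^6/52390 → e^(0.159·t) = 22.714.
0.159·t = ln(22.714) = 3.123, so t = 3.123/0.159 = 19.641.

19.64 hours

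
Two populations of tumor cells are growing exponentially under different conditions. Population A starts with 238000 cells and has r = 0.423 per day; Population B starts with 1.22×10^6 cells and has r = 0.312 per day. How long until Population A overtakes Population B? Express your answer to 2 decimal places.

Set 238000·e^(0.423t) = 1.22×10^6·e^(0.312t).
e^((0.423 − 0.312)t) = 1.22×10^6/238000 → e^(0.111·t) = 5.1261.
0.111·t = ln(5.1261) = 1.6343, so t = 1.6343/0.111 = 14.724.

14.72 days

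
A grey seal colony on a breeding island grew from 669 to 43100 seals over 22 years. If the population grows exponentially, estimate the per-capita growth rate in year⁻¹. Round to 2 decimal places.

From N(t) = N₀·e^(rt): e^(r·22) = 43100/669 = 64.425.
r·22 = ln(64.425) = 4.1655, so r = 4.1655/22 = 0.18934.

0.19 per year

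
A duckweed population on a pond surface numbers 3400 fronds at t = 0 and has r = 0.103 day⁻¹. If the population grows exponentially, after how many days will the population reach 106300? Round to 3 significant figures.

Set N₀·e^(rt) = 106300: e^(0.103·t) = 106300/3400 = 31.265.
0.103·t = ln(31.265) = 3.4425, so t = 3.4425/0.103 = 33.422.

33.4 days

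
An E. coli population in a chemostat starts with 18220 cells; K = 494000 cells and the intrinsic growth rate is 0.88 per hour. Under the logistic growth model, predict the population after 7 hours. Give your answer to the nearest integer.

468177 cells

A = (K − N₀)/N₀ = (494000 − 18220)/18220 = 26.113.
N(t) = K/(1 + A·e^(−rt)) = 494000/(1 + 26.113×e^(−0.88×7)).
e^(−6.16) = 0.0021123; denominator = 1 + 26.113×0.0021123 = 1.0552.
N = 494000/1.0552 = 468177.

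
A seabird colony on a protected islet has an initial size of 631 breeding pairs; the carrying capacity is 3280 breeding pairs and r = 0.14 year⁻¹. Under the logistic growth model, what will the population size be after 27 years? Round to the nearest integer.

A = (K − N₀)/N₀ = (3280 − 631)/631 = 4.1981.
N(t) = K/(1 + A·e^(−rt)) = 3280/(1 + 4.1981×e^(−0.14×27)).
e^(−3.78) = 0.022823; denominator = 1 + 4.1981×0.022823 = 1.0958.
N = 3280/1.0958 = 2993.21.

2993 breeding pairs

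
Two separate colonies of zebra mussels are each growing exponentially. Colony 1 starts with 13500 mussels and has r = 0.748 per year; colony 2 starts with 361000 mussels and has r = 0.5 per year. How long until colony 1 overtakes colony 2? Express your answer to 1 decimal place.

Set 13500·e^(0.748t) = 361000·e^(0.5t).
e^((0.748 − 0.5)t) = 361000/13500 → e^(0.248·t) = 26.741.
0.248·t = ln(26.741) = 3.2862, so t = 3.2862/0.248 = 13.251.

13.3 years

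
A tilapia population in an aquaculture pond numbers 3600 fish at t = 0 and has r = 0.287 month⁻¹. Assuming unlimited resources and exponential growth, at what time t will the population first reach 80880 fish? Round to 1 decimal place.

10.8 months

Set N₀·e^(rt) = 80880: e^(0.287·t) = 80880/3600 = 22.467.
0.287·t = ln(22.467) = 3.112, so t = 3.112/0.287 = 10.843.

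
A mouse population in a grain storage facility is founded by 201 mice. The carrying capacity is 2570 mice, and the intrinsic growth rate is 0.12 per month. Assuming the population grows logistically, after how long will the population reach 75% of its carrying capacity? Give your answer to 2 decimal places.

A = (K − N₀)/N₀ = (2570 − 201)/201 = 11.786.
Solve 2570/(1 + 11.786·e^(−0.12t)) = 1927.5: 1 + 11.786·e^(−0.12t) = 1.3333, so e^(−0.12t) = 0.028282.
−0.12·t = ln(0.028282) = -3.5655, so t = 3.5655/0.12 = 29.713.

29.71 months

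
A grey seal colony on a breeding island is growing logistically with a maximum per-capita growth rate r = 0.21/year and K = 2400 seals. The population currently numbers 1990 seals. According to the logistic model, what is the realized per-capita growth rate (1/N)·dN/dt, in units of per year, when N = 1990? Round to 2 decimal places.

0.04 per year

(1/N)·dN/dt = r(1 − N/K) = 0.21 × (1 − 1990/2400).
= 0.21 × 0.17083 = 0.035875.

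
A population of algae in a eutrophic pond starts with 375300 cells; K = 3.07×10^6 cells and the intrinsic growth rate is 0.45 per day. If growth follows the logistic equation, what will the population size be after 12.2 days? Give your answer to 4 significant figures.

2982000 cells

A = (K − N₀)/N₀ = (3.07×10^6 − 375300)/375300 = 7.1801.
N(t) = K/(1 + A·e^(−rt)) = 3.07×10^6/(1 + 7.1801×e^(−0.45×12.2)).
e^(−5.49) = 0.0041278; denominator = 1 + 7.1801×0.0041278 = 1.0296.
N = 3.07×10^6/1.0296 = 2.981629×10^6.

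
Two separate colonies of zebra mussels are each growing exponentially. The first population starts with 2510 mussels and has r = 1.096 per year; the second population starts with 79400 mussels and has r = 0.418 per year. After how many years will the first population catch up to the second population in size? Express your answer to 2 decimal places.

5.09 years

Set 2510·e^(1.096t) = 79400·e^(0.418t).
e^((1.096 − 0.418)t) = 79400/2510 → e^(0.678·t) = 31.633.
0.678·t = ln(31.633) = 3.4542, so t = 3.4542/0.678 = 5.0947.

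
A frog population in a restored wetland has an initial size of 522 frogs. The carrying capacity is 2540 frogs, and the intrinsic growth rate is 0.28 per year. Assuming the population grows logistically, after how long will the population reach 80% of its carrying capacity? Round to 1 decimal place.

A = (K − N₀)/N₀ = (2540 − 522)/522 = 3.8659.
Solve 2540/(1 + 3.8659·e^(−0.28t)) = 2032: 1 + 3.8659·e^(−0.28t) = 1.25, so e^(−0.28t) = 0.064668.
−0.28·t = ln(0.064668) = -2.7385, so t = 2.7385/0.28 = 9.7803.

9.8 years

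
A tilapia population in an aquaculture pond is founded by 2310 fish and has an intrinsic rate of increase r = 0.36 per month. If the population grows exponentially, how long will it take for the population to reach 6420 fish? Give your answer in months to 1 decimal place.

2.8 months

Set N₀·e^(rt) = 6420: e^(0.36·t) = 6420/2310 = 2.7792.
0.36·t = ln(2.7792) = 1.0222, so t = 1.0222/0.36 = 2.8394.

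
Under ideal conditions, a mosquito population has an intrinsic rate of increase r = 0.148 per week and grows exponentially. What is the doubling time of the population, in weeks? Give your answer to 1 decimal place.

Doubling time t_d = ln(2)/r = 0.6931/0.148 = 4.6834.

4.7 weeks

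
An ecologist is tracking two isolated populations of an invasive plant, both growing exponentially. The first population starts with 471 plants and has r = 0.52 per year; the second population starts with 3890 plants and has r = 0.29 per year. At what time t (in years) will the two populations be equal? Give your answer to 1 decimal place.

Set 471·e^(0.52t) = 3890·e^(0.29t).
e^((0.52 − 0.29)t) = 3890/471 → e^(0.23·t) = 8.259.
0.23·t = ln(8.259) = 2.1113, so t = 2.1113/0.23 = 9.1796.

9.2 years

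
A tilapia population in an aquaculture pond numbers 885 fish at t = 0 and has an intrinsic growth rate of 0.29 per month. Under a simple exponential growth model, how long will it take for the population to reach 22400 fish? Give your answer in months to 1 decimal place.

Set N₀·e^(rt) = 22400: e^(0.29·t) = 22400/885 = 25.311.
0.29·t = ln(25.311) = 3.2312, so t = 3.2312/0.29 = 11.142.

11.1 months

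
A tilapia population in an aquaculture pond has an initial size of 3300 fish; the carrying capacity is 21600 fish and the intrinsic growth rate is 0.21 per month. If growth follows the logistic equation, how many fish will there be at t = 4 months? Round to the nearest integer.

6364 fish

A = (K − N₀)/N₀ = (21600 − 3300)/3300 = 5.5455.
N(t) = K/(1 + A·e^(−rt)) = 21600/(1 + 5.5455×e^(−0.21×4)).
e^(−0.84) = 0.43171; denominator = 1 + 5.5455×0.43171 = 3.394.
N = 21600/3.394 = 6364.11.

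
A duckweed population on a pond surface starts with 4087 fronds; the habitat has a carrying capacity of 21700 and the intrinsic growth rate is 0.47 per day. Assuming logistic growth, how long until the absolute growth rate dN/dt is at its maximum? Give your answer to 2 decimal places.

3.11 days

Logistic growth is fastest at N = K/2 = 10850.
A = (K − N₀)/N₀ = 4.3095. Set K/(1 + A·e^(−rt)) = K/2 → A·e^(−rt) = 1.
e^(−0.47t) = 1/4.3095 = 0.232045, so t = ln(4.3095)/0.47 = 1.4608/0.47 = 3.1081.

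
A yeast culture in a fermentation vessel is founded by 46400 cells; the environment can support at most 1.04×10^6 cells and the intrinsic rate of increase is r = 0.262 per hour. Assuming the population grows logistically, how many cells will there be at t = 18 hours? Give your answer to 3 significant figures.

A = (K − N₀)/N₀ = (1.04×10^6 − 46400)/46400 = 21.414.
N(t) = K/(1 + A·e^(−rt)) = 1.04×10^6/(1 + 21.414×e^(−0.262×18)).
e^(−4.716) = 0.0089509; denominator = 1 + 21.414×0.0089509 = 1.1917.
N = 1.04×10^6/1.1917 = 872723.

873000 cells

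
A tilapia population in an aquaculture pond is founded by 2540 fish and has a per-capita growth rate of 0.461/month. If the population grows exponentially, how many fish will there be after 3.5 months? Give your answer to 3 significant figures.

12800 fish

N(t) = N₀·e^(rt) = 2540 × e^(0.461×3.5) = 2540 × e^1.614.
e^1.614 ≈ 5.0204, so N ≈ 2540 × 5.0204 = 12751.7.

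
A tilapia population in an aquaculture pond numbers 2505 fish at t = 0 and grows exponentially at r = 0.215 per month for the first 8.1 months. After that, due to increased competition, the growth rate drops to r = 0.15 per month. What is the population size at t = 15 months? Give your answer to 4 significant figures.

Phase 1: N(8.1) = 2505·e^(0.215×8.1) = 2505·e^1.741 = 14293.3.
Phase 2 runs for 15 − 8.1 = 6.9 months at r = 0.15.
N(15) = 14293.3·e^(0.15×6.9) = 14293.3·e^1.035 = 40237.1.

40240 fish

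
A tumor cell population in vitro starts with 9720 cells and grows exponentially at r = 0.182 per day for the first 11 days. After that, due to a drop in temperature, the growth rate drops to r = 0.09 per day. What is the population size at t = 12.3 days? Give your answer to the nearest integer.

80898 cells

Phase 1: N(11) = 9720·e^(0.182×11) = 9720·e^2.002 = 71965.4.
Phase 2 runs for 12.3 − 11 = 1.3 days at r = 0.09.
N(12.3) = 71965.4·e^(0.09×1.3) = 71965.4·e^0.117 = 80897.7.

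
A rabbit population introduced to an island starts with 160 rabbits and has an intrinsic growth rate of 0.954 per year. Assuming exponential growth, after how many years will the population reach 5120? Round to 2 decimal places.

Set N₀·e^(rt) = 5120: e^(0.954·t) = 5120/160 = 32.
0.954·t = ln(32) = 3.4657, so t = 3.4657/0.954 = 3.6328.

3.63 years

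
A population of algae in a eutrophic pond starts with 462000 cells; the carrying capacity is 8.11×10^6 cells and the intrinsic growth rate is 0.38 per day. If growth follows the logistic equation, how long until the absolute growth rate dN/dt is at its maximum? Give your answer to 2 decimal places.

Logistic growth is fastest at N = K/2 = 4.055×10^6.
A = (K − N₀)/N₀ = 16.554. Set K/(1 + A·e^(−rt)) = K/2 → A·e^(−rt) = 1.
e^(−0.38t) = 1/16.554 = 0.0604079, so t = ln(16.554)/0.38 = 2.8066/0.38 = 7.3859.

7.39 days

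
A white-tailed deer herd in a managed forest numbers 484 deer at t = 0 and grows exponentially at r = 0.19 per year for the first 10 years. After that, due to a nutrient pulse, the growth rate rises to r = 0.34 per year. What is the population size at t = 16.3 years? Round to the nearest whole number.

Phase 1: N(10) = 484·e^(0.19×10) = 484·e^1.9 = 3235.97.
Phase 2 runs for 16.3 − 10 = 6.3 years at r = 0.34.
N(16.3) = 3235.97·e^(0.34×6.3) = 3235.97·e^2.142 = 27559.

27559 deer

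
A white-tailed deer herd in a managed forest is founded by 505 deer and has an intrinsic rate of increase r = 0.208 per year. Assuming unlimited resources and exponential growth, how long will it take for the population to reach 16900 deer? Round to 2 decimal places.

Set N₀·e^(rt) = 16900: e^(0.208·t) = 16900/505 = 33.465.
0.208·t = ln(33.465) = 3.5105, so t = 3.5105/0.208 = 16.877.

16.88 years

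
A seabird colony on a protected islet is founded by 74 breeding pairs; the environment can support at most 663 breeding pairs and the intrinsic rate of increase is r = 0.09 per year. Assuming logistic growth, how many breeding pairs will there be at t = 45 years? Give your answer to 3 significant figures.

582 breeding pairs

A = (K − N₀)/N₀ = (663 − 74)/74 = 7.9595.
N(t) = K/(1 + A·e^(−rt)) = 663/(1 + 7.9595×e^(−0.09×45)).
e^(−4.05) = 0.017422; denominator = 1 + 7.9595×0.017422 = 1.1387.
N = 663/1.1387 = 582.257.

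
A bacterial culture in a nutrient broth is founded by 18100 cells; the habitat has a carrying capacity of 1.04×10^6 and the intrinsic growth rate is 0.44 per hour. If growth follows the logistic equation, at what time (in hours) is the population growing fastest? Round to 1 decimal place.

9.2 hours

Logistic growth is fastest at N = K/2 = 520000.
A = (K − N₀)/N₀ = 56.459. Set K/(1 + A·e^(−rt)) = K/2 → A·e^(−rt) = 1.
e^(−0.44t) = 1/56.459 = 0.0177121, so t = ln(56.459)/0.44 = 4.0335/0.44 = 9.1671.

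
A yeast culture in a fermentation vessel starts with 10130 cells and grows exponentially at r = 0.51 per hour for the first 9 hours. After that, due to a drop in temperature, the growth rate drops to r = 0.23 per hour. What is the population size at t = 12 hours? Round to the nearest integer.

1989227 cells

Phase 1: N(9) = 10130·e^(0.51×9) = 10130·e^4.59 = 997749.
Phase 2 runs for 12 − 9 = 3 hours at r = 0.23.
N(12) = 997749·e^(0.23×3) = 997749·e^0.69 = 1.989227×10^6.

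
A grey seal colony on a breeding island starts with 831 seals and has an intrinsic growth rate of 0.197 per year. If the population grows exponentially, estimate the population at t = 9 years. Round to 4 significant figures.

4893 seals

N(t) = N₀·e^(rt) = 831 × e^(0.197×9) = 831 × e^1.773.
e^1.773 ≈ 5.8885, so N ≈ 831 × 5.8885 = 4893.34.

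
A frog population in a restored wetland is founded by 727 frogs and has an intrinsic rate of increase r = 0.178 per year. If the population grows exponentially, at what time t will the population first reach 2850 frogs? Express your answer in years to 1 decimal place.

7.7 years

Set N₀·e^(rt) = 2850: e^(0.178·t) = 2850/727 = 3.9202.
0.178·t = ln(3.9202) = 1.3661, so t = 1.3661/0.178 = 7.675.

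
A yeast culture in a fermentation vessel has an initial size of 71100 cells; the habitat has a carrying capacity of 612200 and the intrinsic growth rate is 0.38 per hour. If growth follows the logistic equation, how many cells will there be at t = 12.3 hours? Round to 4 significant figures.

571600 cells

A = (K − N₀)/N₀ = (612200 − 71100)/71100 = 7.6104.
N(t) = K/(1 + A·e^(−rt)) = 612200/(1 + 7.6104×e^(−0.38×12.3)).
e^(−4.674) = 0.0093349; denominator = 1 + 7.6104×0.0093349 = 1.071.
N = 612200/1.071 = 571593.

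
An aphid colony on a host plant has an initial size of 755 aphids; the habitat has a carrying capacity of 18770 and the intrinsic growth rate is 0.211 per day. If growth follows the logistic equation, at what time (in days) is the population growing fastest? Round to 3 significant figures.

15.0 days

Logistic growth is fastest at N = K/2 = 9385.
A = (K − N₀)/N₀ = 23.861. Set K/(1 + A·e^(−rt)) = K/2 → A·e^(−rt) = 1.
e^(−0.211t) = 1/23.861 = 0.0419095, so t = ln(23.861)/0.211 = 3.1722/0.211 = 15.034.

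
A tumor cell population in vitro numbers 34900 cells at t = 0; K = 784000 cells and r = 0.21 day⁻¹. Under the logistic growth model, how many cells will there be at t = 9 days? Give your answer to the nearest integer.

A = (K − N₀)/N₀ = (784000 − 34900)/34900 = 21.464.
N(t) = K/(1 + A·e^(−rt)) = 784000/(1 + 21.464×e^(−0.21×9)).
e^(−1.89) = 0.15107; denominator = 1 + 21.464×0.15107 = 4.2426.
N = 784000/4.2426 = 184791.

184791 cells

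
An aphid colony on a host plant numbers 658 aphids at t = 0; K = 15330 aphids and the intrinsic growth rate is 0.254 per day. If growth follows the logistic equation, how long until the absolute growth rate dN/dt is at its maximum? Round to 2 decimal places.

Logistic growth is fastest at N = K/2 = 7665.
A = (K − N₀)/N₀ = 22.298. Set K/(1 + A·e^(−rt)) = K/2 → A·e^(−rt) = 1.
e^(−0.254t) = 1/22.298 = 0.0448473, so t = ln(22.298)/0.254 = 3.1045/0.254 = 12.222.

12.22 days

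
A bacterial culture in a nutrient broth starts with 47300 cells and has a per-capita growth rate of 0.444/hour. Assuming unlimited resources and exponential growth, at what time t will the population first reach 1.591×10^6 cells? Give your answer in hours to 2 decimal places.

7.92 hours

Set N₀·e^(rt) = 1.591×10^6: e^(0.444·t) = 1.591×10^6/47300 = 33.636.
0.444·t = ln(33.636) = 3.5156, so t = 3.5156/0.444 = 7.918.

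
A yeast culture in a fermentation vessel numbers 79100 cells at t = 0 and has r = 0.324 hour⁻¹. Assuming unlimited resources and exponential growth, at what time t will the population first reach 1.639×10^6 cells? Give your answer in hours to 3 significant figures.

Set N₀·e^(rt) = 1.639×10^6: e^(0.324·t) = 1.639×10^6/79100 = 20.721.
0.324·t = ln(20.721) = 3.0311, so t = 3.0311/0.324 = 9.3553.

9.36 hours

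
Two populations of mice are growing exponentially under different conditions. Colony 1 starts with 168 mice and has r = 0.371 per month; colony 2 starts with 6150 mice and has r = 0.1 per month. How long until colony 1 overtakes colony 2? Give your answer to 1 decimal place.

Set 168·e^(0.371t) = 6150·e^(0.1t).
e^((0.371 − 0.1)t) = 6150/168 → e^(0.271·t) = 36.607.
0.271·t = ln(36.607) = 3.6002, so t = 3.6002/0.271 = 13.285.

13.3 months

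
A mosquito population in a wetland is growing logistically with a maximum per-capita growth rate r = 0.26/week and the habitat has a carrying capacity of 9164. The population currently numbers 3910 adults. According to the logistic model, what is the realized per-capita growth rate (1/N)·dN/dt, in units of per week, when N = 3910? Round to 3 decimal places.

0.149 per week

(1/N)·dN/dt = r(1 − N/K) = 0.26 × (1 − 3910/9164).
= 0.26 × 0.57333 = 0.14907.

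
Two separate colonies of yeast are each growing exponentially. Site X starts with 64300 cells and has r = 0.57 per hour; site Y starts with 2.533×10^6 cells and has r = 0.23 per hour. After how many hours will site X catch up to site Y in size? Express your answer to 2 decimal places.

Set 64300·e^(0.57t) = 2.533×10^6·e^(0.23t).
e^((0.57 − 0.23)t) = 2.533×10^6/64300 → e^(0.34·t) = 39.393.
0.34·t = ln(39.393) = 3.6736, so t = 3.6736/0.34 = 10.805.

10.80 hours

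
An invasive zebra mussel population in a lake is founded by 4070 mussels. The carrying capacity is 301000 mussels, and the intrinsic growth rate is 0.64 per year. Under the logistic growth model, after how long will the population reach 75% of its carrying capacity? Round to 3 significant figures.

8.42 years

A = (K − N₀)/N₀ = (301000 − 4070)/4070 = 72.956.
Solve 301000/(1 + 72.956·e^(−0.64t)) = 225750: 1 + 72.956·e^(−0.64t) = 1.3333, so e^(−0.64t) = 0.00456898.
−0.64·t = ln(0.00456898) = -5.3885, so t = 5.3885/0.64 = 8.4195.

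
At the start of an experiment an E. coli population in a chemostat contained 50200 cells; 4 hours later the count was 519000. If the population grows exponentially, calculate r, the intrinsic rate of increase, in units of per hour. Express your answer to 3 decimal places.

0.584 per hour

From N(t) = N₀·e^(rt): e^(r·4) = 519000/50200 = 10.339.
r·4 = ln(10.339) = 2.3359, so r = 2.3359/4 = 0.58397.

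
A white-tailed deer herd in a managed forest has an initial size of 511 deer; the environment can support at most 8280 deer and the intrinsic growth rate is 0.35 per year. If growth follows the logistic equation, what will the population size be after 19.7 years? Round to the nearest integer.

8154 deer

A = (K − N₀)/N₀ = (8280 − 511)/511 = 15.204.
N(t) = K/(1 + A·e^(−rt)) = 8280/(1 + 15.204×e^(−0.35×19.7)).
e^(−6.895) = 0.0010128; denominator = 1 + 15.204×0.0010128 = 1.0154.
N = 8280/1.0154 = 8154.43.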